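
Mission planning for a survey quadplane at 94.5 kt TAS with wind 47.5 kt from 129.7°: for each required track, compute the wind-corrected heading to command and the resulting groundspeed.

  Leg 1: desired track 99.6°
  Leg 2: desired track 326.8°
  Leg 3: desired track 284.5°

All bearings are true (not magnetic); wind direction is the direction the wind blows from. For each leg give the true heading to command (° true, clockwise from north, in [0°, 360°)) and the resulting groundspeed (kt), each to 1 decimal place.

Leg 1: desired track 99.6°; wind correction +14.6° → command heading 114.2°, groundspeed 50.4 kt
Leg 2: desired track 326.8°; wind correction +8.5° → command heading 335.3°, groundspeed 138.9 kt
Leg 3: desired track 284.5°; wind correction -12.4° → command heading 272.1°, groundspeed 135.3 kt

Leg 1: heading=114.2°, groundspeed=50.4 kt
Leg 2: heading=335.3°, groundspeed=138.9 kt
Leg 3: heading=272.1°, groundspeed=135.3 kt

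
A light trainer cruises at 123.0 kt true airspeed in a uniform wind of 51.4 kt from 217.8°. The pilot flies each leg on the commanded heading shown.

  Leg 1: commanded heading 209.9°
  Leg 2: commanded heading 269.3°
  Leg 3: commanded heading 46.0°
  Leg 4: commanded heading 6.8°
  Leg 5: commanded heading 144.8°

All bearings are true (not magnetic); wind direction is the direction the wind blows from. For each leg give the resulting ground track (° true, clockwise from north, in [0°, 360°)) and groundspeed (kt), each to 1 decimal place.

Leg 1: heading 209.9°; drift -5.6° → track 204.3°, groundspeed 72.4 kt
Leg 2: heading 269.3°; drift +23.8° → track 293.1°, groundspeed 99.5 kt
Leg 3: heading 46.0°; drift -2.4° → track 43.6°, groundspeed 174.0 kt
Leg 4: heading 6.8°; drift +9.0° → track 15.8°, groundspeed 169.1 kt
Leg 5: heading 144.8°; drift -24.5° → track 120.3°, groundspeed 118.6 kt

Leg 1: track=204.3°, groundspeed=72.4 kt
Leg 2: track=293.1°, groundspeed=99.5 kt
Leg 3: track=43.6°, groundspeed=174.0 kt
Leg 4: track=15.8°, groundspeed=169.1 kt
Leg 5: track=120.3°, groundspeed=118.6 kt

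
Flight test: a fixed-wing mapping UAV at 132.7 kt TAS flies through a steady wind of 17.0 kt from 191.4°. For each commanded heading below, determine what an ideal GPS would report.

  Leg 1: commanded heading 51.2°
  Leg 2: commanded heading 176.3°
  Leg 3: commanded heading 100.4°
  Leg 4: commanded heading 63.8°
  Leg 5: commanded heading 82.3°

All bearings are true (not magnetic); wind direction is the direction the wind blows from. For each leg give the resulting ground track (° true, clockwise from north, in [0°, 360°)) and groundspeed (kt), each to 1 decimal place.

Leg 1: heading 51.2°; drift -4.3° → track 46.9°, groundspeed 146.2 kt
Leg 2: heading 176.3°; drift -2.2° → track 174.1°, groundspeed 116.4 kt
Leg 3: heading 100.4°; drift -7.3° → track 93.1°, groundspeed 134.1 kt
Leg 4: heading 63.8°; drift -5.4° → track 58.4°, groundspeed 143.7 kt
Leg 5: heading 82.3°; drift -6.6° → track 75.7°, groundspeed 139.2 kt

Leg 1: track=46.9°, groundspeed=146.2 kt
Leg 2: track=174.1°, groundspeed=116.4 kt
Leg 3: track=93.1°, groundspeed=134.1 kt
Leg 4: track=58.4°, groundspeed=143.7 kt
Leg 5: track=75.7°, groundspeed=139.2 kt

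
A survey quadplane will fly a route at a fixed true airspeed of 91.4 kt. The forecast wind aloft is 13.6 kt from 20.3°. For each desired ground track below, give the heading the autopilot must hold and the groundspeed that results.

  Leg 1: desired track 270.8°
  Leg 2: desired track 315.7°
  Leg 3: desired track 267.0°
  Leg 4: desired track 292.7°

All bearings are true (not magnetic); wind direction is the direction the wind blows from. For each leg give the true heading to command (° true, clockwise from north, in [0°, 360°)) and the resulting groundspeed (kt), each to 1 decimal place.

Leg 1: heading=278.9°, groundspeed=95.0 kt
Leg 2: heading=323.4°, groundspeed=84.7 kt
Leg 3: heading=274.9°, groundspeed=95.9 kt
Leg 4: heading=301.2°, groundspeed=89.8 kt

Leg 1: desired track 270.8°; wind correction +8.1° → command heading 278.9°, groundspeed 95.0 kt
Leg 2: desired track 315.7°; wind correction +7.7° → command heading 323.4°, groundspeed 84.7 kt
Leg 3: desired track 267.0°; wind correction +7.9° → command heading 274.9°, groundspeed 95.9 kt
Leg 4: desired track 292.7°; wind correction +8.5° → command heading 301.2°, groundspeed 89.8 kt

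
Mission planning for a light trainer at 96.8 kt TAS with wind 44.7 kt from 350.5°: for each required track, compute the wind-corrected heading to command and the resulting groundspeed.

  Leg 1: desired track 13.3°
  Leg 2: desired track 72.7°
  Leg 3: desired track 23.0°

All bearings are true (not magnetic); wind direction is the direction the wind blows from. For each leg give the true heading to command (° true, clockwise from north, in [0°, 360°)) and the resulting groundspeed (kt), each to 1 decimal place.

Leg 1: heading=3.0°, groundspeed=54.0 kt
Leg 2: heading=45.5°, groundspeed=80.0 kt
Leg 3: heading=8.6°, groundspeed=56.1 kt

Leg 1: desired track 13.3°; wind correction -10.3° → command heading 3.0°, groundspeed 54.0 kt
Leg 2: desired track 72.7°; wind correction -27.2° → command heading 45.5°, groundspeed 80.0 kt
Leg 3: desired track 23.0°; wind correction -14.4° → command heading 8.6°, groundspeed 56.1 kt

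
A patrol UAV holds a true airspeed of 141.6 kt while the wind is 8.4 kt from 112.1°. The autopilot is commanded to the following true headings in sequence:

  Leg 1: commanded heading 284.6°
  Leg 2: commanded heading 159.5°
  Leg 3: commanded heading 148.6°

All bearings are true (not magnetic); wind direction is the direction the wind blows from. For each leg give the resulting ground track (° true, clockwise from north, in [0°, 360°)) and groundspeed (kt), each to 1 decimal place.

Leg 1: track=285.0°, groundspeed=149.9 kt
Leg 2: track=162.1°, groundspeed=136.1 kt
Leg 3: track=150.7°, groundspeed=134.9 kt

Leg 1: heading 284.6°; drift +0.4° → track 285.0°, groundspeed 149.9 kt
Leg 2: heading 159.5°; drift +2.6° → track 162.1°, groundspeed 136.1 kt
Leg 3: heading 148.6°; drift +2.1° → track 150.7°, groundspeed 134.9 kt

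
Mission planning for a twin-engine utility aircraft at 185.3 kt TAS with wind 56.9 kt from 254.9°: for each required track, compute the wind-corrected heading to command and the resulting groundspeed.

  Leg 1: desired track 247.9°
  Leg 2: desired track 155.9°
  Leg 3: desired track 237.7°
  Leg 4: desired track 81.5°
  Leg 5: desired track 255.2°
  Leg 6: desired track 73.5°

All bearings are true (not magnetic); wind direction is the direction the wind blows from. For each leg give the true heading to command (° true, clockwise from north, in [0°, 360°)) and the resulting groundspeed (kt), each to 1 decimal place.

Leg 1: heading=250.0°, groundspeed=128.7 kt
Leg 2: heading=173.6°, groundspeed=185.5 kt
Leg 3: heading=242.9°, groundspeed=130.2 kt
Leg 4: heading=83.5°, groundspeed=241.7 kt
Leg 5: heading=255.1°, groundspeed=128.4 kt
Leg 6: heading=73.1°, groundspeed=242.2 kt

Leg 1: desired track 247.9°; wind correction +2.1° → command heading 250.0°, groundspeed 128.7 kt
Leg 2: desired track 155.9°; wind correction +17.7° → command heading 173.6°, groundspeed 185.5 kt
Leg 3: desired track 237.7°; wind correction +5.2° → command heading 242.9°, groundspeed 130.2 kt
Leg 4: desired track 81.5°; wind correction +2.0° → command heading 83.5°, groundspeed 241.7 kt
Leg 5: desired track 255.2°; wind correction -0.1° → command heading 255.1°, groundspeed 128.4 kt
Leg 6: desired track 73.5°; wind correction -0.4° → command heading 73.1°, groundspeed 242.2 kt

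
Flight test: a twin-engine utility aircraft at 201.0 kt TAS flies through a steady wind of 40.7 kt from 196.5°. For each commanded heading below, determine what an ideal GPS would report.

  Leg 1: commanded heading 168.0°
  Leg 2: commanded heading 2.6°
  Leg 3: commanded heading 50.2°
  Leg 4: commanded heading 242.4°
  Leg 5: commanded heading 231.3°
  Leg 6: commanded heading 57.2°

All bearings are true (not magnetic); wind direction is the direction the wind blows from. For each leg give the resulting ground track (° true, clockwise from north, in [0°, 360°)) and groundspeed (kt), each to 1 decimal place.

Leg 1: track=161.3°, groundspeed=166.4 kt
Leg 2: track=4.9°, groundspeed=240.7 kt
Leg 3: track=44.7°, groundspeed=235.9 kt
Leg 4: track=252.0°, groundspeed=175.1 kt
Leg 5: track=239.2°, groundspeed=169.2 kt
Leg 6: track=50.7°, groundspeed=233.4 kt

Leg 1: heading 168.0°; drift -6.7° → track 161.3°, groundspeed 166.4 kt
Leg 2: heading 2.6°; drift +2.3° → track 4.9°, groundspeed 240.7 kt
Leg 3: heading 50.2°; drift -5.5° → track 44.7°, groundspeed 235.9 kt
Leg 4: heading 242.4°; drift +9.6° → track 252.0°, groundspeed 175.1 kt
Leg 5: heading 231.3°; drift +7.9° → track 239.2°, groundspeed 169.2 kt
Leg 6: heading 57.2°; drift -6.5° → track 50.7°, groundspeed 233.4 kt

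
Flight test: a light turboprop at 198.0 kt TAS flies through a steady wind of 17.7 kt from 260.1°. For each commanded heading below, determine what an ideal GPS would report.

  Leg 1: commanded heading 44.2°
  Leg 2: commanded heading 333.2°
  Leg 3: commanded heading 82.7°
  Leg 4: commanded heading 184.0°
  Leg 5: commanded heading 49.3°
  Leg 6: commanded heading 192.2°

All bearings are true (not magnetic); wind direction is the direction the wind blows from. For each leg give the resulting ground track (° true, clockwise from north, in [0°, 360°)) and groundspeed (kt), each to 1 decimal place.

Leg 1: track=47.0°, groundspeed=212.6 kt
Leg 2: track=338.2°, groundspeed=193.6 kt
Leg 3: track=82.5°, groundspeed=215.7 kt
Leg 4: track=178.9°, groundspeed=194.5 kt
Leg 5: track=51.7°, groundspeed=213.4 kt
Leg 6: track=187.3°, groundspeed=192.0 kt

Leg 1: heading 44.2°; drift +2.8° → track 47.0°, groundspeed 212.6 kt
Leg 2: heading 333.2°; drift +5.0° → track 338.2°, groundspeed 193.6 kt
Leg 3: heading 82.7°; drift -0.2° → track 82.5°, groundspeed 215.7 kt
Leg 4: heading 184.0°; drift -5.1° → track 178.9°, groundspeed 194.5 kt
Leg 5: heading 49.3°; drift +2.4° → track 51.7°, groundspeed 213.4 kt
Leg 6: heading 192.2°; drift -4.9° → track 187.3°, groundspeed 192.0 kt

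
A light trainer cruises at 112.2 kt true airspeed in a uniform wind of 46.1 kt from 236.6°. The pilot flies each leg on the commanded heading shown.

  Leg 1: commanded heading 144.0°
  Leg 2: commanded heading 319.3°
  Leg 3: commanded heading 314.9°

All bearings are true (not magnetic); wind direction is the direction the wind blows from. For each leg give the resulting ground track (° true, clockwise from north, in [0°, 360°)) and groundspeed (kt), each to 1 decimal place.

Leg 1: heading 144.0°; drift -21.9° → track 122.1°, groundspeed 123.2 kt
Leg 2: heading 319.3°; drift +23.3° → track 342.6°, groundspeed 115.8 kt
Leg 3: heading 314.9°; drift +23.7° → track 338.6°, groundspeed 112.3 kt

Leg 1: track=122.1°, groundspeed=123.2 kt
Leg 2: track=342.6°, groundspeed=115.8 kt
Leg 3: track=338.6°, groundspeed=112.3 kt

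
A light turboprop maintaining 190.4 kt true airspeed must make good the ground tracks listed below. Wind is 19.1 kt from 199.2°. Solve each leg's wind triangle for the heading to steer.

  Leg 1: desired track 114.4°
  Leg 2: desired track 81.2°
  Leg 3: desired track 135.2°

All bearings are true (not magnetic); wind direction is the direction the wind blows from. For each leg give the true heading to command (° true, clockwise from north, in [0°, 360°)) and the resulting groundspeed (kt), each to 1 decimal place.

Leg 1: desired track 114.4°; wind correction +5.7° → command heading 120.1°, groundspeed 187.7 kt
Leg 2: desired track 81.2°; wind correction +5.1° → command heading 86.3°, groundspeed 198.6 kt
Leg 3: desired track 135.2°; wind correction +5.2° → command heading 140.4°, groundspeed 181.3 kt

Leg 1: heading=120.1°, groundspeed=187.7 kt
Leg 2: heading=86.3°, groundspeed=198.6 kt
Leg 3: heading=140.4°, groundspeed=181.3 kt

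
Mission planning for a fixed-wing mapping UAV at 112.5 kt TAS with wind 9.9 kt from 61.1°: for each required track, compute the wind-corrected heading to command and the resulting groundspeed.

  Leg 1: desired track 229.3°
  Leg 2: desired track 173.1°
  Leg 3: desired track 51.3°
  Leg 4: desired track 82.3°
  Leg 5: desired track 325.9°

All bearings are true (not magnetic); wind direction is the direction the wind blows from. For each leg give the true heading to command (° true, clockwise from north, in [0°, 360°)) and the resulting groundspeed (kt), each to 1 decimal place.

Leg 1: heading=228.3°, groundspeed=122.2 kt
Leg 2: heading=168.4°, groundspeed=115.8 kt
Leg 3: heading=52.2°, groundspeed=102.7 kt
Leg 4: heading=80.5°, groundspeed=103.2 kt
Leg 5: heading=330.9°, groundspeed=113.0 kt

Leg 1: desired track 229.3°; wind correction -1.0° → command heading 228.3°, groundspeed 122.2 kt
Leg 2: desired track 173.1°; wind correction -4.7° → command heading 168.4°, groundspeed 115.8 kt
Leg 3: desired track 51.3°; wind correction +0.9° → command heading 52.2°, groundspeed 102.7 kt
Leg 4: desired track 82.3°; wind correction -1.8° → command heading 80.5°, groundspeed 103.2 kt
Leg 5: desired track 325.9°; wind correction +5.0° → command heading 330.9°, groundspeed 113.0 kt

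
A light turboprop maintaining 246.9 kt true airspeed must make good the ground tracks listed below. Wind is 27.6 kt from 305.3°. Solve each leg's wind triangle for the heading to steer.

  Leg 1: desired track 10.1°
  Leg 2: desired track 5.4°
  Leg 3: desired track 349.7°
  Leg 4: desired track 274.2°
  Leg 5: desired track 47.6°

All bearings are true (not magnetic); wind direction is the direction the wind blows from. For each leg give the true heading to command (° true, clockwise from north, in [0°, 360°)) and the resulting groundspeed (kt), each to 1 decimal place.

Leg 1: heading=4.3°, groundspeed=233.9 kt
Leg 2: heading=359.8°, groundspeed=232.0 kt
Leg 3: heading=345.2°, groundspeed=226.4 kt
Leg 4: heading=277.5°, groundspeed=222.9 kt
Leg 5: heading=41.3°, groundspeed=251.3 kt

Leg 1: desired track 10.1°; wind correction -5.8° → command heading 4.3°, groundspeed 233.9 kt
Leg 2: desired track 5.4°; wind correction -5.6° → command heading 359.8°, groundspeed 232.0 kt
Leg 3: desired track 349.7°; wind correction -4.5° → command heading 345.2°, groundspeed 226.4 kt
Leg 4: desired track 274.2°; wind correction +3.3° → command heading 277.5°, groundspeed 222.9 kt
Leg 5: desired track 47.6°; wind correction -6.3° → command heading 41.3°, groundspeed 251.3 kt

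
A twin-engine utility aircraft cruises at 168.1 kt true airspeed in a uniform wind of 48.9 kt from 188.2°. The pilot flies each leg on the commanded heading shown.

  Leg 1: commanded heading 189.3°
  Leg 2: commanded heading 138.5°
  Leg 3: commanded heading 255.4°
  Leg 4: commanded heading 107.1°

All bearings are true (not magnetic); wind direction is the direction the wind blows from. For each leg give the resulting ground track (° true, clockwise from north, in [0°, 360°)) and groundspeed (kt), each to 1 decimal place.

Leg 1: track=189.8°, groundspeed=119.2 kt
Leg 2: track=123.2°, groundspeed=141.5 kt
Leg 3: track=272.2°, groundspeed=155.8 kt
Leg 4: track=90.4°, groundspeed=167.6 kt

Leg 1: heading 189.3°; drift +0.5° → track 189.8°, groundspeed 119.2 kt
Leg 2: heading 138.5°; drift -15.3° → track 123.2°, groundspeed 141.5 kt
Leg 3: heading 255.4°; drift +16.8° → track 272.2°, groundspeed 155.8 kt
Leg 4: heading 107.1°; drift -16.7° → track 90.4°, groundspeed 167.6 kt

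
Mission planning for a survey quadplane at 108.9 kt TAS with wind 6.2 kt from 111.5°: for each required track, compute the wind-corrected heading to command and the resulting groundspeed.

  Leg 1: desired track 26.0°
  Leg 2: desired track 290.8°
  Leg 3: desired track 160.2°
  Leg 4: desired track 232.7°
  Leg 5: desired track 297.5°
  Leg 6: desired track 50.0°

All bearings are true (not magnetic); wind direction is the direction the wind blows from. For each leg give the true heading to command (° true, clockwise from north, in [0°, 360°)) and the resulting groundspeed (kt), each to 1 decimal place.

Leg 1: desired track 26.0°; wind correction +3.3° → command heading 29.3°, groundspeed 108.2 kt
Leg 2: desired track 290.8°; wind correction +0.0° → command heading 290.8°, groundspeed 115.1 kt
Leg 3: desired track 160.2°; wind correction -2.5° → command heading 157.7°, groundspeed 104.7 kt
Leg 4: desired track 232.7°; wind correction -2.8° → command heading 229.9°, groundspeed 112.0 kt
Leg 5: desired track 297.5°; wind correction +0.3° → command heading 297.8°, groundspeed 115.1 kt
Leg 6: desired track 50.0°; wind correction +2.9° → command heading 52.9°, groundspeed 105.8 kt

Leg 1: heading=29.3°, groundspeed=108.2 kt
Leg 2: heading=290.8°, groundspeed=115.1 kt
Leg 3: heading=157.7°, groundspeed=104.7 kt
Leg 4: heading=229.9°, groundspeed=112.0 kt
Leg 5: heading=297.8°, groundspeed=115.1 kt
Leg 6: heading=52.9°, groundspeed=105.8 kt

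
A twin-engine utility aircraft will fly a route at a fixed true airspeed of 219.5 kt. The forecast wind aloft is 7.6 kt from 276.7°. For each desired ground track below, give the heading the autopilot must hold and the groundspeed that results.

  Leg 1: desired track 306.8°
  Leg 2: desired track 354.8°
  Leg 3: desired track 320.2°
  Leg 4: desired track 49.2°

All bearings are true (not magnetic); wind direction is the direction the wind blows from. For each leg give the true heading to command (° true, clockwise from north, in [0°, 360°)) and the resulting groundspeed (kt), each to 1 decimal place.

Leg 1: heading=305.8°, groundspeed=212.9 kt
Leg 2: heading=352.9°, groundspeed=217.8 kt
Leg 3: heading=318.8°, groundspeed=213.9 kt
Leg 4: heading=47.7°, groundspeed=224.6 kt

Leg 1: desired track 306.8°; wind correction -1.0° → command heading 305.8°, groundspeed 212.9 kt
Leg 2: desired track 354.8°; wind correction -1.9° → command heading 352.9°, groundspeed 217.8 kt
Leg 3: desired track 320.2°; wind correction -1.4° → command heading 318.8°, groundspeed 213.9 kt
Leg 4: desired track 49.2°; wind correction -1.5° → command heading 47.7°, groundspeed 224.6 kt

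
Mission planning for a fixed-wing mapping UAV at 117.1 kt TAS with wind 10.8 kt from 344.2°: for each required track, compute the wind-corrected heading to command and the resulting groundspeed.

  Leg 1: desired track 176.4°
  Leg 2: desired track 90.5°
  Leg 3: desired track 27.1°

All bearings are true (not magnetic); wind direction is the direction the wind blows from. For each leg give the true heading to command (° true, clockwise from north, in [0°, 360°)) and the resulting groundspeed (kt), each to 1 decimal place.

Leg 1: heading=177.5°, groundspeed=127.6 kt
Leg 2: heading=85.4°, groundspeed=119.7 kt
Leg 3: heading=23.5°, groundspeed=109.0 kt

Leg 1: desired track 176.4°; wind correction +1.1° → command heading 177.5°, groundspeed 127.6 kt
Leg 2: desired track 90.5°; wind correction -5.1° → command heading 85.4°, groundspeed 119.7 kt
Leg 3: desired track 27.1°; wind correction -3.6° → command heading 23.5°, groundspeed 109.0 kt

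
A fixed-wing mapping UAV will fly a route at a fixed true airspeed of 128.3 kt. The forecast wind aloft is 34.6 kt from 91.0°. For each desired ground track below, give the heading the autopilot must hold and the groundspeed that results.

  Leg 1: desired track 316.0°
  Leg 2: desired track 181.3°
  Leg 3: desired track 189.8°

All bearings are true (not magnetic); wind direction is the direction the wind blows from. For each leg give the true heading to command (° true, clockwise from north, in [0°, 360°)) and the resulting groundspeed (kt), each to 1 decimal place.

Leg 1: desired track 316.0°; wind correction +11.0° → command heading 327.0°, groundspeed 150.4 kt
Leg 2: desired track 181.3°; wind correction -15.6° → command heading 165.7°, groundspeed 123.7 kt
Leg 3: desired track 189.8°; wind correction -15.5° → command heading 174.3°, groundspeed 129.0 kt

Leg 1: heading=327.0°, groundspeed=150.4 kt
Leg 2: heading=165.7°, groundspeed=123.7 kt
Leg 3: heading=174.3°, groundspeed=129.0 kt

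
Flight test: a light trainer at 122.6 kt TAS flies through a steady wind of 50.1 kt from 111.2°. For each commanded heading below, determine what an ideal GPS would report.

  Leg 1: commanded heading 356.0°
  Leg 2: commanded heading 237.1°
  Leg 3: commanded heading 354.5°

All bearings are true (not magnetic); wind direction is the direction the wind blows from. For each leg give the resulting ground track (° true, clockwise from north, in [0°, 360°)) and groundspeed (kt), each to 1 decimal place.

Leg 1: heading 356.0°; drift -17.5° → track 338.5°, groundspeed 150.9 kt
Leg 2: heading 237.1°; drift +15.0° → track 252.1°, groundspeed 157.3 kt
Leg 3: heading 354.5°; drift -17.1° → track 337.4°, groundspeed 151.9 kt

Leg 1: track=338.5°, groundspeed=150.9 kt
Leg 2: track=252.1°, groundspeed=157.3 kt
Leg 3: track=337.4°, groundspeed=151.9 kt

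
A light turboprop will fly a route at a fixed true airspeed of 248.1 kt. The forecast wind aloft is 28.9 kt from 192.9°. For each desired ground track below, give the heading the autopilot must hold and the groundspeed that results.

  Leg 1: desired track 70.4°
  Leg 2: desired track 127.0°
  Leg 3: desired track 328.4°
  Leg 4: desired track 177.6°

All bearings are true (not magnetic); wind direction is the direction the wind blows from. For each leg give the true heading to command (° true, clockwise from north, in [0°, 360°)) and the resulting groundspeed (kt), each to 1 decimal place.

Leg 1: desired track 70.4°; wind correction +5.6° → command heading 76.0°, groundspeed 262.4 kt
Leg 2: desired track 127.0°; wind correction +6.1° → command heading 133.1°, groundspeed 234.9 kt
Leg 3: desired track 328.4°; wind correction -4.7° → command heading 323.7°, groundspeed 267.9 kt
Leg 4: desired track 177.6°; wind correction +1.8° → command heading 179.4°, groundspeed 220.1 kt

Leg 1: heading=76.0°, groundspeed=262.4 kt
Leg 2: heading=133.1°, groundspeed=234.9 kt
Leg 3: heading=323.7°, groundspeed=267.9 kt
Leg 4: heading=179.4°, groundspeed=220.1 kt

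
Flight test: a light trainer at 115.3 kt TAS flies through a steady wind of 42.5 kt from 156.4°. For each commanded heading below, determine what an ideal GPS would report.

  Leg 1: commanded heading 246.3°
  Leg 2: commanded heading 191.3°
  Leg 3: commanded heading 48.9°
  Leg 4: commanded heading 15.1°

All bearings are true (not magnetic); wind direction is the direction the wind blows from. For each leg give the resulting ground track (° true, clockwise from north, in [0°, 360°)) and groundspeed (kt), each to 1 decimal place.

Leg 1: track=266.5°, groundspeed=122.8 kt
Leg 2: track=208.1°, groundspeed=84.0 kt
Leg 3: track=31.3°, groundspeed=134.3 kt
Leg 4: track=5.0°, groundspeed=150.8 kt

Leg 1: heading 246.3°; drift +20.2° → track 266.5°, groundspeed 122.8 kt
Leg 2: heading 191.3°; drift +16.8° → track 208.1°, groundspeed 84.0 kt
Leg 3: heading 48.9°; drift -17.6° → track 31.3°, groundspeed 134.3 kt
Leg 4: heading 15.1°; drift -10.1° → track 5.0°, groundspeed 150.8 kt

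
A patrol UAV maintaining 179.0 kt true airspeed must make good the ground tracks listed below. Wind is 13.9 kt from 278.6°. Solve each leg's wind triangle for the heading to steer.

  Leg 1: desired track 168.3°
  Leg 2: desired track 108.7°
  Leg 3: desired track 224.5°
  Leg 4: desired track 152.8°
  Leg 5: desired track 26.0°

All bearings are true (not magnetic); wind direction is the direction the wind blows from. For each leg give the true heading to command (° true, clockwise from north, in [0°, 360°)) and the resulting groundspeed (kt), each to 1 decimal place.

Leg 1: heading=172.5°, groundspeed=183.3 kt
Leg 2: heading=109.5°, groundspeed=192.7 kt
Leg 3: heading=228.1°, groundspeed=170.5 kt
Leg 4: heading=156.4°, groundspeed=186.8 kt
Leg 5: heading=21.8°, groundspeed=182.7 kt

Leg 1: desired track 168.3°; wind correction +4.2° → command heading 172.5°, groundspeed 183.3 kt
Leg 2: desired track 108.7°; wind correction +0.8° → command heading 109.5°, groundspeed 192.7 kt
Leg 3: desired track 224.5°; wind correction +3.6° → command heading 228.1°, groundspeed 170.5 kt
Leg 4: desired track 152.8°; wind correction +3.6° → command heading 156.4°, groundspeed 186.8 kt
Leg 5: desired track 26.0°; wind correction -4.2° → command heading 21.8°, groundspeed 182.7 kt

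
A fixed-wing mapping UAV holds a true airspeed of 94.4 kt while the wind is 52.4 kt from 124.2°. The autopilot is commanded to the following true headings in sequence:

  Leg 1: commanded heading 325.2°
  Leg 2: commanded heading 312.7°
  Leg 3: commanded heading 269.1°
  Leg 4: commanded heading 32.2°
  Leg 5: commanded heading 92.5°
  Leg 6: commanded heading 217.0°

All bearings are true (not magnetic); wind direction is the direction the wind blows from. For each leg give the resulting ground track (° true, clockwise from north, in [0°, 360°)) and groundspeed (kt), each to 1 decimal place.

Leg 1: track=317.7°, groundspeed=144.5 kt
Leg 2: track=309.7°, groundspeed=146.4 kt
Leg 3: track=281.5°, groundspeed=140.5 kt
Leg 4: track=3.6°, groundspeed=109.6 kt
Leg 5: track=63.6°, groundspeed=56.9 kt
Leg 6: track=245.4°, groundspeed=110.2 kt

Leg 1: heading 325.2°; drift -7.5° → track 317.7°, groundspeed 144.5 kt
Leg 2: heading 312.7°; drift -3.0° → track 309.7°, groundspeed 146.4 kt
Leg 3: heading 269.1°; drift +12.4° → track 281.5°, groundspeed 140.5 kt
Leg 4: heading 32.2°; drift -28.6° → track 3.6°, groundspeed 109.6 kt
Leg 5: heading 92.5°; drift -28.9° → track 63.6°, groundspeed 56.9 kt
Leg 6: heading 217.0°; drift +28.4° → track 245.4°, groundspeed 110.2 kt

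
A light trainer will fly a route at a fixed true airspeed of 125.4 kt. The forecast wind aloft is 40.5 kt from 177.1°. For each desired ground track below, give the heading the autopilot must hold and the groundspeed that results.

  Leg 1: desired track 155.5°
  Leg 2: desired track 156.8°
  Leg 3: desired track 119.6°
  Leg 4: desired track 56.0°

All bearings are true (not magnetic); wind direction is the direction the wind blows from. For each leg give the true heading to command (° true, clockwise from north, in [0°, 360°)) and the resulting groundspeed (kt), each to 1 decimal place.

Leg 1: desired track 155.5°; wind correction +6.8° → command heading 162.3°, groundspeed 86.9 kt
Leg 2: desired track 156.8°; wind correction +6.4° → command heading 163.2°, groundspeed 86.6 kt
Leg 3: desired track 119.6°; wind correction +15.8° → command heading 135.4°, groundspeed 98.9 kt
Leg 4: desired track 56.0°; wind correction +16.1° → command heading 72.1°, groundspeed 141.4 kt

Leg 1: heading=162.3°, groundspeed=86.9 kt
Leg 2: heading=163.2°, groundspeed=86.6 kt
Leg 3: heading=135.4°, groundspeed=98.9 kt
Leg 4: heading=72.1°, groundspeed=141.4 kt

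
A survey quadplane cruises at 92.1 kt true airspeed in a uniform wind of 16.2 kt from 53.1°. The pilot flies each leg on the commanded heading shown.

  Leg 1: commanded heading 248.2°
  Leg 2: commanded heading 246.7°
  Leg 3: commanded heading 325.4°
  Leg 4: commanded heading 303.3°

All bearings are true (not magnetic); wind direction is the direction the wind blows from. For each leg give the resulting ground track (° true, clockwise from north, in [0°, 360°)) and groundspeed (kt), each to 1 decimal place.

Leg 1: track=246.0°, groundspeed=107.8 kt
Leg 2: track=244.7°, groundspeed=107.9 kt
Leg 3: track=315.4°, groundspeed=92.9 kt
Leg 4: track=294.4°, groundspeed=98.8 kt

Leg 1: heading 248.2°; drift -2.2° → track 246.0°, groundspeed 107.8 kt
Leg 2: heading 246.7°; drift -2.0° → track 244.7°, groundspeed 107.9 kt
Leg 3: heading 325.4°; drift -10.0° → track 315.4°, groundspeed 92.9 kt
Leg 4: heading 303.3°; drift -8.9° → track 294.4°, groundspeed 98.8 kt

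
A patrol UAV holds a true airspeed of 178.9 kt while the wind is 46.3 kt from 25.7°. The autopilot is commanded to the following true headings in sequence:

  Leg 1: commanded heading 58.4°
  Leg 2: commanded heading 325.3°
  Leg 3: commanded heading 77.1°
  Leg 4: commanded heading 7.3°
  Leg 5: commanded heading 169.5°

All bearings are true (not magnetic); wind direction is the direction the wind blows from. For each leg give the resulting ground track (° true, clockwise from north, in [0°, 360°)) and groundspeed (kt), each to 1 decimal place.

Leg 1: track=68.5°, groundspeed=142.2 kt
Leg 2: track=310.8°, groundspeed=161.1 kt
Leg 3: track=90.7°, groundspeed=154.3 kt
Leg 4: track=1.1°, groundspeed=135.8 kt
Leg 5: track=176.7°, groundspeed=218.0 kt

Leg 1: heading 58.4°; drift +10.1° → track 68.5°, groundspeed 142.2 kt
Leg 2: heading 325.3°; drift -14.5° → track 310.8°, groundspeed 161.1 kt
Leg 3: heading 77.1°; drift +13.6° → track 90.7°, groundspeed 154.3 kt
Leg 4: heading 7.3°; drift -6.2° → track 1.1°, groundspeed 135.8 kt
Leg 5: heading 169.5°; drift +7.2° → track 176.7°, groundspeed 218.0 kt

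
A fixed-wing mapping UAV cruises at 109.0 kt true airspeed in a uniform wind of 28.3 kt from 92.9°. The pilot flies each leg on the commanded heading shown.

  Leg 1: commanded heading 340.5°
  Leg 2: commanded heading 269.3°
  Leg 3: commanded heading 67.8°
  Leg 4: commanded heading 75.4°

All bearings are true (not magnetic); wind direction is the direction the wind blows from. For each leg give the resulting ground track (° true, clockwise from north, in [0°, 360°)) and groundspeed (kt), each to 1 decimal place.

Leg 1: track=328.2°, groundspeed=122.6 kt
Leg 2: track=270.0°, groundspeed=137.3 kt
Leg 3: track=59.6°, groundspeed=84.2 kt
Leg 4: track=69.5°, groundspeed=82.5 kt

Leg 1: heading 340.5°; drift -12.3° → track 328.2°, groundspeed 122.6 kt
Leg 2: heading 269.3°; drift +0.7° → track 270.0°, groundspeed 137.3 kt
Leg 3: heading 67.8°; drift -8.2° → track 59.6°, groundspeed 84.2 kt
Leg 4: heading 75.4°; drift -5.9° → track 69.5°, groundspeed 82.5 kt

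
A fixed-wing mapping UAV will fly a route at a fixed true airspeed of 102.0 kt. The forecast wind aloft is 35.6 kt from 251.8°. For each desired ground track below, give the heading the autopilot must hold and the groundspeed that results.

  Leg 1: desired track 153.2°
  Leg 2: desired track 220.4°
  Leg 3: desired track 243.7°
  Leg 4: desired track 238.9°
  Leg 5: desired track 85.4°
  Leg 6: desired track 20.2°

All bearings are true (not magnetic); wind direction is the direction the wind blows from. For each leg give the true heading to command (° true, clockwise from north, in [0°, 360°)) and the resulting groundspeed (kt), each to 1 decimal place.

Leg 1: desired track 153.2°; wind correction +20.2° → command heading 173.4°, groundspeed 101.1 kt
Leg 2: desired track 220.4°; wind correction +10.5° → command heading 230.9°, groundspeed 69.9 kt
Leg 3: desired track 243.7°; wind correction +2.8° → command heading 246.5°, groundspeed 66.6 kt
Leg 4: desired track 238.9°; wind correction +4.5° → command heading 243.4°, groundspeed 67.0 kt
Leg 5: desired track 85.4°; wind correction +4.7° → command heading 90.1°, groundspeed 136.3 kt
Leg 6: desired track 20.2°; wind correction -15.9° → command heading 4.3°, groundspeed 120.2 kt

Leg 1: heading=173.4°, groundspeed=101.1 kt
Leg 2: heading=230.9°, groundspeed=69.9 kt
Leg 3: heading=246.5°, groundspeed=66.6 kt
Leg 4: heading=243.4°, groundspeed=67.0 kt
Leg 5: heading=90.1°, groundspeed=136.3 kt
Leg 6: heading=4.3°, groundspeed=120.2 kt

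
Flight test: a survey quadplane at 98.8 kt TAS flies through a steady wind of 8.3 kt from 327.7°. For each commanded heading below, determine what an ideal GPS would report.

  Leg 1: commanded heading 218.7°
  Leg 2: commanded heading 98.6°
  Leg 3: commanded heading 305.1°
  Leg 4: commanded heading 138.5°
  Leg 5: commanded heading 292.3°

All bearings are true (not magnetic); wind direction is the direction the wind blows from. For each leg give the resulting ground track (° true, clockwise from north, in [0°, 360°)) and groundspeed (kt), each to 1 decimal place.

Leg 1: track=214.3°, groundspeed=101.8 kt
Leg 2: track=102.0°, groundspeed=104.4 kt
Leg 3: track=303.1°, groundspeed=91.2 kt
Leg 4: track=139.2°, groundspeed=107.0 kt
Leg 5: track=289.3°, groundspeed=92.2 kt

Leg 1: heading 218.7°; drift -4.4° → track 214.3°, groundspeed 101.8 kt
Leg 2: heading 98.6°; drift +3.4° → track 102.0°, groundspeed 104.4 kt
Leg 3: heading 305.1°; drift -2.0° → track 303.1°, groundspeed 91.2 kt
Leg 4: heading 138.5°; drift +0.7° → track 139.2°, groundspeed 107.0 kt
Leg 5: heading 292.3°; drift -3.0° → track 289.3°, groundspeed 92.2 kt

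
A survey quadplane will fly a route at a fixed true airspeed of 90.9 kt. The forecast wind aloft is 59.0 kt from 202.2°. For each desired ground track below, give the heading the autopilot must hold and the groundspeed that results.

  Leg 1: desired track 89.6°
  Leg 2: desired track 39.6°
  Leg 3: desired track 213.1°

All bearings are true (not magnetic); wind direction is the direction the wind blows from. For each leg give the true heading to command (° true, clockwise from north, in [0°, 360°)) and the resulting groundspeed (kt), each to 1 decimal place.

Leg 1: heading=126.4°, groundspeed=95.4 kt
Leg 2: heading=50.8°, groundspeed=145.5 kt
Leg 3: heading=206.1°, groundspeed=32.3 kt

Leg 1: desired track 89.6°; wind correction +36.8° → command heading 126.4°, groundspeed 95.4 kt
Leg 2: desired track 39.6°; wind correction +11.2° → command heading 50.8°, groundspeed 145.5 kt
Leg 3: desired track 213.1°; wind correction -7.0° → command heading 206.1°, groundspeed 32.3 kt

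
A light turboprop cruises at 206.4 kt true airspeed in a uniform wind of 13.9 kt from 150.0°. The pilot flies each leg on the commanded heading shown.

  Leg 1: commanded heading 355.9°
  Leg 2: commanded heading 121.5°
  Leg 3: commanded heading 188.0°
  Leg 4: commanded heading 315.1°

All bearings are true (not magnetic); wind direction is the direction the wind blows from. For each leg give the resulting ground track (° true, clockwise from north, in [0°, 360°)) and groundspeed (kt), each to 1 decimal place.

Leg 1: heading 355.9°; drift -1.6° → track 354.3°, groundspeed 219.0 kt
Leg 2: heading 121.5°; drift -2.0° → track 119.5°, groundspeed 194.3 kt
Leg 3: heading 188.0°; drift +2.5° → track 190.5°, groundspeed 195.6 kt
Leg 4: heading 315.1°; drift +0.9° → track 316.0°, groundspeed 219.9 kt

Leg 1: track=354.3°, groundspeed=219.0 kt
Leg 2: track=119.5°, groundspeed=194.3 kt
Leg 3: track=190.5°, groundspeed=195.6 kt
Leg 4: track=316.0°, groundspeed=219.9 kt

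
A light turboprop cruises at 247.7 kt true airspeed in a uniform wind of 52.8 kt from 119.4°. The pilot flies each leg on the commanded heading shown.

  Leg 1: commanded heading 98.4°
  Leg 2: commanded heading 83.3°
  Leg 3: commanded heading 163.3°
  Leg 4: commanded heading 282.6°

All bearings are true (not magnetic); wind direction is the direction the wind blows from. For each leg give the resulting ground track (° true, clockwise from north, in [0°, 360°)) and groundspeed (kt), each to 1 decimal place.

Leg 1: heading 98.4°; drift -5.4° → track 93.0°, groundspeed 199.3 kt
Leg 2: heading 83.3°; drift -8.6° → track 74.7°, groundspeed 207.4 kt
Leg 3: heading 163.3°; drift +9.9° → track 173.2°, groundspeed 212.8 kt
Leg 4: heading 282.6°; drift +2.9° → track 285.5°, groundspeed 298.6 kt

Leg 1: track=93.0°, groundspeed=199.3 kt
Leg 2: track=74.7°, groundspeed=207.4 kt
Leg 3: track=173.2°, groundspeed=212.8 kt
Leg 4: track=285.5°, groundspeed=298.6 kt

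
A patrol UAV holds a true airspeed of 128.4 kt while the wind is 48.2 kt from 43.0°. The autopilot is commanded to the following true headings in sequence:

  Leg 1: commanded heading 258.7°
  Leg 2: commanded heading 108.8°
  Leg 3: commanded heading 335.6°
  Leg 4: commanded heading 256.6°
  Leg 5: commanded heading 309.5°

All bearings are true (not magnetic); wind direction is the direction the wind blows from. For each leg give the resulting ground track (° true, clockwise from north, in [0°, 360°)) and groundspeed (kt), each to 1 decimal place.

Leg 1: track=249.2°, groundspeed=169.9 kt
Leg 2: track=130.8°, groundspeed=117.2 kt
Leg 3: track=313.6°, groundspeed=118.5 kt
Leg 4: track=247.6°, groundspeed=170.6 kt
Leg 5: track=289.4°, groundspeed=139.9 kt

Leg 1: heading 258.7°; drift -9.5° → track 249.2°, groundspeed 169.9 kt
Leg 2: heading 108.8°; drift +22.0° → track 130.8°, groundspeed 117.2 kt
Leg 3: heading 335.6°; drift -22.0° → track 313.6°, groundspeed 118.5 kt
Leg 4: heading 256.6°; drift -9.0° → track 247.6°, groundspeed 170.6 kt
Leg 5: heading 309.5°; drift -20.1° → track 289.4°, groundspeed 139.9 kt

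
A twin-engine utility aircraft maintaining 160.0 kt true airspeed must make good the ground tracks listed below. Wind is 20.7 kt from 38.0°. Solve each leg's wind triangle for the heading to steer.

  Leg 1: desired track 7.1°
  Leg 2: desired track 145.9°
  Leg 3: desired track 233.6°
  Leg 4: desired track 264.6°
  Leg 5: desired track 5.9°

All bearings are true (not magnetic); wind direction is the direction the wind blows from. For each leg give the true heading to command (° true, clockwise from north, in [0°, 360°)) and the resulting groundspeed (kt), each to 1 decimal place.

Leg 1: heading=10.9°, groundspeed=141.9 kt
Leg 2: heading=138.8°, groundspeed=165.1 kt
Leg 3: heading=235.6°, groundspeed=179.8 kt
Leg 4: heading=270.0°, groundspeed=173.5 kt
Leg 5: heading=9.8°, groundspeed=142.1 kt

Leg 1: desired track 7.1°; wind correction +3.8° → command heading 10.9°, groundspeed 141.9 kt
Leg 2: desired track 145.9°; wind correction -7.1° → command heading 138.8°, groundspeed 165.1 kt
Leg 3: desired track 233.6°; wind correction +2.0° → command heading 235.6°, groundspeed 179.8 kt
Leg 4: desired track 264.6°; wind correction +5.4° → command heading 270.0°, groundspeed 173.5 kt
Leg 5: desired track 5.9°; wind correction +3.9° → command heading 9.8°, groundspeed 142.1 kt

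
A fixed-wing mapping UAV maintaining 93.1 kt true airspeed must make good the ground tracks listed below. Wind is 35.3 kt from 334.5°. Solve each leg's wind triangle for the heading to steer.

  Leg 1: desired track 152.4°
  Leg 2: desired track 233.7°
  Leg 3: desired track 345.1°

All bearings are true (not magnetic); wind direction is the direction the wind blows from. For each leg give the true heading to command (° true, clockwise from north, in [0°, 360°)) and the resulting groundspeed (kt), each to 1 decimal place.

Leg 1: heading=151.6°, groundspeed=128.4 kt
Leg 2: heading=255.6°, groundspeed=93.0 kt
Leg 3: heading=341.1°, groundspeed=58.2 kt

Leg 1: desired track 152.4°; wind correction -0.8° → command heading 151.6°, groundspeed 128.4 kt
Leg 2: desired track 233.7°; wind correction +21.9° → command heading 255.6°, groundspeed 93.0 kt
Leg 3: desired track 345.1°; wind correction -4.0° → command heading 341.1°, groundspeed 58.2 kt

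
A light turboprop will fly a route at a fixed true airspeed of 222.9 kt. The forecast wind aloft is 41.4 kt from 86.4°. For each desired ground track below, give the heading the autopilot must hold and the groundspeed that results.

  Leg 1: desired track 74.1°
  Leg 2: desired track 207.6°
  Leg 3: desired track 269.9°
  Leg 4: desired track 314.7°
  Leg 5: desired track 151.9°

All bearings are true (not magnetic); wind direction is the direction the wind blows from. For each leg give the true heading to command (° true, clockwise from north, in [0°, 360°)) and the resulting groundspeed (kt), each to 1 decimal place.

Leg 1: desired track 74.1°; wind correction +2.3° → command heading 76.4°, groundspeed 182.3 kt
Leg 2: desired track 207.6°; wind correction -9.1° → command heading 198.5°, groundspeed 241.5 kt
Leg 3: desired track 269.9°; wind correction +0.6° → command heading 270.5°, groundspeed 264.2 kt
Leg 4: desired track 314.7°; wind correction +8.0° → command heading 322.7°, groundspeed 248.3 kt
Leg 5: desired track 151.9°; wind correction -9.7° → command heading 142.2°, groundspeed 202.5 kt

Leg 1: heading=76.4°, groundspeed=182.3 kt
Leg 2: heading=198.5°, groundspeed=241.5 kt
Leg 3: heading=270.5°, groundspeed=264.2 kt
Leg 4: heading=322.7°, groundspeed=248.3 kt
Leg 5: heading=142.2°, groundspeed=202.5 kt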